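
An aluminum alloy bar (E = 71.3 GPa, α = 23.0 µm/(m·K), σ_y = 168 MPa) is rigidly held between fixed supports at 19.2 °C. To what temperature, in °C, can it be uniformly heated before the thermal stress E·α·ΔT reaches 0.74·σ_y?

E·α·ΔT = 124.3 MPa ⇒ ΔT = 124.3 / (71.30×10³ × 23.0×10⁻⁶) = 75.81 K.
T = 19.2 + 75.81 = 95.01 °C.

95.0 °C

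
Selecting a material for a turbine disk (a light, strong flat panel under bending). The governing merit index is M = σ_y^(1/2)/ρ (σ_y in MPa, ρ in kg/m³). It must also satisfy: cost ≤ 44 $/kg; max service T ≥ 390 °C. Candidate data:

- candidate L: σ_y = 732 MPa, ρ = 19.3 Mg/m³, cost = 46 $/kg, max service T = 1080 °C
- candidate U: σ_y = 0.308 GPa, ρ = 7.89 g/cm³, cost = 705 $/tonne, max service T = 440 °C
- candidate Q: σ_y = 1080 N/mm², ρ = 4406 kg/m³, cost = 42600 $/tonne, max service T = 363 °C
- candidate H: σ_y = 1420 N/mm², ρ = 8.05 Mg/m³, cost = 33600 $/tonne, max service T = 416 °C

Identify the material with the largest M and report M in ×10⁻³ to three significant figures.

Screen on constraints: cost ≤ 44 $/kg; max service T ≥ 390 °C. Survivors: candidate U, candidate H.
In SI units:
  candidate U: σ_y = 308.0 MPa, ρ = 7890 kg/m³
  candidate H: σ_y = 1420 MPa, ρ = 8050 kg/m³
  candidate H: M = 4.68×10⁻³
  candidate U: M = 2.22×10⁻³
Highest index: candidate H.

candidate H, M = 4.68×10⁻³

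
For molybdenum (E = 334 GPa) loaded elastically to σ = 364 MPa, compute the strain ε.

ε = σ/E = 364 / 334000 = 1.09×10⁻³.

1.09×10⁻³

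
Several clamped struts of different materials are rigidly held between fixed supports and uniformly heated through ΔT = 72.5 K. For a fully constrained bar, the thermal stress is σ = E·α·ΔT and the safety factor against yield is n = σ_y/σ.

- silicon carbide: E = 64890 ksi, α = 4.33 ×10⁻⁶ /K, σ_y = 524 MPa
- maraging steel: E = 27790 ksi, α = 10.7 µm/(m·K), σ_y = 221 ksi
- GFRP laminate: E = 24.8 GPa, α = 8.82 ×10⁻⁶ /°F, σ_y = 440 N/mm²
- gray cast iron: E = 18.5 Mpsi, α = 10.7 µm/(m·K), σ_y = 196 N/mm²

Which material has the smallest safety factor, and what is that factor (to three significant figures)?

gray cast iron, n = 1.98

In consistent units (E in GPa, α in ×10⁻⁶/K, σ_y in MPa):
  silicon carbide: E = 447.4, α = 4.33, σ_y = 524.0 → σ = 140 MPa, n = 3.73
  maraging steel: E = 191.6, α = 10.7, σ_y = 1524 → σ = 149 MPa, n = 10.3
  GFRP laminate: E = 24.80, α = 15.9, σ_y = 440.0 → σ = 28.5 MPa, n = 15.4
  gray cast iron: E = 127.6, α = 10.7, σ_y = 196.0 → σ = 98.9 MPa, n = 1.98
Gray cast iron has the lowest safety factor, n = 1.98.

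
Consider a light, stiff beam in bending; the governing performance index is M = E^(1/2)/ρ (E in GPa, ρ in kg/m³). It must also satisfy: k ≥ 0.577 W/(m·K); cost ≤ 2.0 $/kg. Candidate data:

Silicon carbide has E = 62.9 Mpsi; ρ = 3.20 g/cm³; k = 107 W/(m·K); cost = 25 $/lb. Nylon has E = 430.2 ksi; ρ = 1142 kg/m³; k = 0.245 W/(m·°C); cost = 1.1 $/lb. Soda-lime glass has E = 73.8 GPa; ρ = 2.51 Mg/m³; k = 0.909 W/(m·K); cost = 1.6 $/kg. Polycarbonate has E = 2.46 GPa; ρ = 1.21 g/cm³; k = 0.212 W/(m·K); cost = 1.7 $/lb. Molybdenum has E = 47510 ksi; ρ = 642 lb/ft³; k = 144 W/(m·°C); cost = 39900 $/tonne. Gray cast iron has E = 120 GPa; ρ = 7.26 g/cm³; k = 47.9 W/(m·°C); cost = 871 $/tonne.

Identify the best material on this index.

Screen on constraints: k ≥ 0.577 W/(m·K); cost ≤ 2.0 $/kg. Survivors: soda-lime glass, gray cast iron.
Convert each candidate to consistent units, then evaluate M:
  soda-lime glass: E = 73.80 GPa, ρ = 2510 kg/m³
  gray cast iron: E = 120.0 GPa, ρ = 7260 kg/m³
  soda-lime glass: M = 3.42×10⁻³
  gray cast iron: M = 1.51×10⁻³
The maximum is for soda-lime glass.

soda-lime glass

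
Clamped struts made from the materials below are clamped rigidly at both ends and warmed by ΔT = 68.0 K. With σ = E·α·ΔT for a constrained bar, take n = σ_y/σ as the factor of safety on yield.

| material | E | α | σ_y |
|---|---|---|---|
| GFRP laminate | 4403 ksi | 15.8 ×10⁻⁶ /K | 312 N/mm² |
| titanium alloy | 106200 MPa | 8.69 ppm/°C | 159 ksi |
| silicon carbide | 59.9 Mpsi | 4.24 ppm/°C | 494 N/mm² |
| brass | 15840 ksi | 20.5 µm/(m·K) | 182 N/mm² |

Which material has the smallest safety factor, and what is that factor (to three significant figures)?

In consistent units (E in GPa, α in ×10⁻⁶/K, σ_y in MPa):
  GFRP laminate: E = 30.36, α = 15.8, σ_y = 312.0 → σ = 32.6 MPa, n = 9.57
  titanium alloy: E = 106.2, α = 8.69, σ_y = 1096 → σ = 62.8 MPa, n = 17.5
  silicon carbide: E = 413.0, α = 4.24, σ_y = 494.0 → σ = 119 MPa, n = 4.15
  brass: E = 109.2, α = 20.5, σ_y = 182.0 → σ = 152 MPa, n = 1.20
The minimum is brass at n = 1.20.

brass, n = 1.20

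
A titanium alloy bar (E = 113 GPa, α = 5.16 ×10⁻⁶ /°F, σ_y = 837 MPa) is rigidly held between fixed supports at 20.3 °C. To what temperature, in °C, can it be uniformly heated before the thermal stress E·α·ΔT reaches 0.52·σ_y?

435 °C

α = 5.16×10⁻⁶/°F × 9/5 = 9.29×10⁻⁶/K.
E·α·ΔT = 435.2 MPa ⇒ ΔT = 435.2 / (113.0×10³ × 9.29×10⁻⁶) = 414.7 K.
T = 20.3 + 414.7 = 435.0 °C.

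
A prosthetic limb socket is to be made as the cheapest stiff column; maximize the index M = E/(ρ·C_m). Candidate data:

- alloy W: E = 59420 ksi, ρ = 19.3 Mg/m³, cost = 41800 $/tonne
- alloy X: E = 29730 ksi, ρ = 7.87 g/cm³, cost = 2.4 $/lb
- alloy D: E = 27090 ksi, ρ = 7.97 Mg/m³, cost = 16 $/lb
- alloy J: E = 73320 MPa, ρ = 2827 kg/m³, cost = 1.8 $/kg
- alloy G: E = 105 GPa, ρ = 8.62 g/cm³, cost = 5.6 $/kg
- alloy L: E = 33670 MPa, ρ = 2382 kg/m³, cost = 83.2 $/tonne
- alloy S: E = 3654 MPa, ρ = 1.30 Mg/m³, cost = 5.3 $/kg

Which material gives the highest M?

After converting to SI:
  alloy W: E = 409.7 GPa, ρ = 19300 kg/m³, cost = 41.80 $/kg
  alloy X: E = 205.0 GPa, ρ = 7870 kg/m³, cost = 5.291 $/kg
  alloy D: E = 186.8 GPa, ρ = 7970 kg/m³, cost = 35.27 $/kg
  alloy J: E = 73.32 GPa, ρ = 2827 kg/m³, cost = 1.800 $/kg
  alloy G: E = 105.0 GPa, ρ = 8620 kg/m³, cost = 5.600 $/kg
  alloy L: E = 33.67 GPa, ρ = 2382 kg/m³, cost = 0.08320 $/kg
  alloy S: E = 3.654 GPa, ρ = 1300 kg/m³, cost = 5.300 $/kg
  alloy L: M = 170 MN·m per $
  alloy J: M = 14.4 MN·m per $
  alloy X: M = 4.92 MN·m per $
  alloy G: M = 2.18 MN·m per $
  alloy D: M = 0.664 MN·m per $
  alloy S: M = 0.530 MN·m per $
  alloy W: M = 0.508 MN·m per $
Alloy L has the largest M.

alloy L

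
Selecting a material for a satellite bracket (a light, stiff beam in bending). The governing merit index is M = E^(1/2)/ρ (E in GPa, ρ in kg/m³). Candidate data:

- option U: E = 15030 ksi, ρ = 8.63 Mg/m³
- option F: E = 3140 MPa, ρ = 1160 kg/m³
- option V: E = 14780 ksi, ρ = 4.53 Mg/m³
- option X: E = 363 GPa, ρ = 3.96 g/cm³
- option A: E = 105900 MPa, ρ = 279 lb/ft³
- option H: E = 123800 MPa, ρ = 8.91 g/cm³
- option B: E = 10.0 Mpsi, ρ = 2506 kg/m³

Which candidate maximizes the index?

option X

After converting to SI:
  option U: E = 103.6 GPa, ρ = 8630 kg/m³
  option F: E = 3.140 GPa, ρ = 1160 kg/m³
  option V: E = 101.9 GPa, ρ = 4530 kg/m³
  option X: E = 363.0 GPa, ρ = 3960 kg/m³
  option A: E = 105.9 GPa, ρ = 4469 kg/m³
  option H: E = 123.8 GPa, ρ = 8910 kg/m³
  option B: E = 68.95 GPa, ρ = 2506 kg/m³
  option X: M = 4.81×10⁻³
  option B: M = 3.31×10⁻³
  option A: M = 2.30×10⁻³
  option V: M = 2.23×10⁻³
  option F: M = 1.53×10⁻³
  option H: M = 1.25×10⁻³
  option U: M = 1.18×10⁻³
The maximum is for option X.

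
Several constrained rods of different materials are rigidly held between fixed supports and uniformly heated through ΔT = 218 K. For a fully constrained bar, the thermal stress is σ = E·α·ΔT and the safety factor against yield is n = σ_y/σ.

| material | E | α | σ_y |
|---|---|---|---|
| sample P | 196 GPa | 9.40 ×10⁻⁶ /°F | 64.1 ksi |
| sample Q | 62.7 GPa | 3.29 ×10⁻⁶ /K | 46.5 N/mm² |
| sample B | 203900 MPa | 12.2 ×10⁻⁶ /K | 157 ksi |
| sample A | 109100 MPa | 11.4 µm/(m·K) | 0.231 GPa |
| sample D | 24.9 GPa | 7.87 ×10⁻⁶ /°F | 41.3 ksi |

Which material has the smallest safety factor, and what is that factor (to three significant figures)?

Per material, after unit conversion:
  sample P: E = 196.0, α = 16.9, σ_y = 442.0 → σ = 723 MPa, n = 0.611
  sample Q: E = 62.70, α = 3.29, σ_y = 46.50 → σ = 45.0 MPa, n = 1.03
  sample B: E = 203.9, α = 12.2, σ_y = 1082 → σ = 542 MPa, n = 2.00
  sample A: E = 109.1, α = 11.4, σ_y = 231.0 → σ = 271 MPa, n = 0.852
  sample D: E = 24.90, α = 14.2, σ_y = 284.8 → σ = 76.9 MPa, n = 3.70
Smallest n: sample P with n = 0.611.

sample P, n = 0.611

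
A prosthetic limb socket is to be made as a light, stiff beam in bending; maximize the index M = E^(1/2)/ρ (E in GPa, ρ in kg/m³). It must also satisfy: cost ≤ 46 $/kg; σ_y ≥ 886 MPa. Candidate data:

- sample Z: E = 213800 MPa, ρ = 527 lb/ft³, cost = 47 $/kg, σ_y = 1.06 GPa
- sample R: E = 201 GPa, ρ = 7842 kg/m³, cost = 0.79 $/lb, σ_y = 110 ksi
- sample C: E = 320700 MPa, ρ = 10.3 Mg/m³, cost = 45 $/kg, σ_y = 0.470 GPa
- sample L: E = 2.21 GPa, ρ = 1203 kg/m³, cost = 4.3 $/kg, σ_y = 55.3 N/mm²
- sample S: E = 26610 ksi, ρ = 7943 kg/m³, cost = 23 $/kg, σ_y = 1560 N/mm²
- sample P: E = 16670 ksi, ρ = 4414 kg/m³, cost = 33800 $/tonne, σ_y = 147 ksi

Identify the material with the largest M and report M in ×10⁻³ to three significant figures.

sample P, M = 2.43×10⁻³

Screen on constraints: cost ≤ 46 $/kg; σ_y ≥ 886 MPa. Survivors: sample S, sample P.
Putting every candidate on a common basis:
  sample S: E = 183.5 GPa, ρ = 7943 kg/m³
  sample P: E = 114.9 GPa, ρ = 4414 kg/m³
  sample P: M = 2.43×10⁻³
  sample S: M = 1.71×10⁻³
Sample P has the largest M.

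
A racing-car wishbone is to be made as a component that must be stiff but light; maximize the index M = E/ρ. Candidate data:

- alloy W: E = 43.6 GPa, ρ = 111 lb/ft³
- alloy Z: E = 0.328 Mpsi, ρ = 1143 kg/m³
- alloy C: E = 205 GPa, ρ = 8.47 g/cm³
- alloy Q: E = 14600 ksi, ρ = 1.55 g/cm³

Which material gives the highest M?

alloy Q

Convert each candidate to consistent units, then evaluate M:
  alloy W: E = 43.60 GPa, ρ = 1778 kg/m³
  alloy Z: E = 2.261 GPa, ρ = 1143 kg/m³
  alloy C: E = 205.0 GPa, ρ = 8470 kg/m³
  alloy Q: E = 100.7 GPa, ρ = 1550 kg/m³
  alloy Q: M = 64.9 MN·m/kg
  alloy W: M = 24.5 MN·m/kg
  alloy C: M = 24.2 MN·m/kg
  alloy Z: M = 1.98 MN·m/kg
Alloy Q ranks first.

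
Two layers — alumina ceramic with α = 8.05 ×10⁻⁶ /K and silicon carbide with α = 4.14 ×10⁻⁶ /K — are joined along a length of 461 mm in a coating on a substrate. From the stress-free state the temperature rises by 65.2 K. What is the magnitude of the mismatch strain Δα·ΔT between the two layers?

Δα = |8.05 − 4.14|×10⁻⁶/K = 3.91×10⁻⁶/K.
Mismatch strain = Δα·ΔT = 3.91×10⁻⁶ × 65.2 = 2.55×10⁻⁴.

2.55×10⁻⁴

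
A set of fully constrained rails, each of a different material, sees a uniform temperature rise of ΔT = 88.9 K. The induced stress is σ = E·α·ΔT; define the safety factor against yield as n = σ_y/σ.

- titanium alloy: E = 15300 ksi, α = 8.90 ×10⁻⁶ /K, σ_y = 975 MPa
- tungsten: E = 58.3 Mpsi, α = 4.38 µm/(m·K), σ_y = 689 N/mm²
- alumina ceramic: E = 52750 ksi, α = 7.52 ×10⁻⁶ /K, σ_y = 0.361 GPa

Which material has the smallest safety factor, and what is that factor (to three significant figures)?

alumina ceramic, n = 1.48

With everything in SI (GPa, ×10⁻⁶/K, MPa):
  titanium alloy: E = 105.5, α = 8.90, σ_y = 975.0 → σ = 83.5 MPa, n = 11.7
  tungsten: E = 402.0, α = 4.38, σ_y = 689.0 → σ = 157 MPa, n = 4.40
  alumina ceramic: E = 363.7, α = 7.52, σ_y = 361.0 → σ = 243 MPa, n = 1.48
Alumina ceramic has the lowest safety factor, n = 1.48.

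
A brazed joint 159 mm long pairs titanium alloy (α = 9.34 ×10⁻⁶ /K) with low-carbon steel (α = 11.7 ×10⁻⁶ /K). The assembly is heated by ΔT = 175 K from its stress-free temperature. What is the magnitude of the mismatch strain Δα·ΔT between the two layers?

4.13×10⁻⁴

Δα = |9.34 − 11.7|×10⁻⁶/K = 2.36×10⁻⁶/K.
Mismatch strain = Δα·ΔT = 2.36×10⁻⁶ × 175.0 = 4.13×10⁻⁴.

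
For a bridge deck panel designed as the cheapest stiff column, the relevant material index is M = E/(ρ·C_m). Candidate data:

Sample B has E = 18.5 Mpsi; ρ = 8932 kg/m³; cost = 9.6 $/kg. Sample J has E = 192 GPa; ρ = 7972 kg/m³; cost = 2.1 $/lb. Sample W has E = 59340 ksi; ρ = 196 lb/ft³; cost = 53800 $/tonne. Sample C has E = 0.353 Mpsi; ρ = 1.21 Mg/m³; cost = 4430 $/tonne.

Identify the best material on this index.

sample J

Normalizing units and computing the index:
  sample B: E = 127.6 GPa, ρ = 8932 kg/m³, cost = 9.600 $/kg
  sample J: E = 192.0 GPa, ρ = 7972 kg/m³, cost = 4.630 $/kg
  sample W: E = 409.1 GPa, ρ = 3140 kg/m³, cost = 53.80 $/kg
  sample C: E = 2.434 GPa, ρ = 1210 kg/m³, cost = 4.430 $/kg
  sample J: M = 5.20 MN·m per $
  sample W: M = 2.42 MN·m per $
  sample B: M = 1.49 MN·m per $
  sample C: M = 0.454 MN·m per $
The maximum is for sample J.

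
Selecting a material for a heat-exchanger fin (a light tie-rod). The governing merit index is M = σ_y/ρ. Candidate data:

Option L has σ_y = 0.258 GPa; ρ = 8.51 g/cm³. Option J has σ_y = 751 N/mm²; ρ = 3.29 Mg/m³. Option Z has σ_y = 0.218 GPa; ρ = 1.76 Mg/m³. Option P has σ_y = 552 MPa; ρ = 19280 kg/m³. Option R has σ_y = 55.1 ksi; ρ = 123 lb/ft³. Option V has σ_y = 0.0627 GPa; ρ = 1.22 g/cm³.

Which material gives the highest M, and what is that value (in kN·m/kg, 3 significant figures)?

After converting to SI:
  option L: σ_y = 258.0 MPa, ρ = 8510 kg/m³
  option J: σ_y = 751.0 MPa, ρ = 3290 kg/m³
  option Z: σ_y = 218.0 MPa, ρ = 1760 kg/m³
  option P: σ_y = 552.0 MPa, ρ = 19280 kg/m³
  option R: σ_y = 379.9 MPa, ρ = 1970 kg/m³
  option V: σ_y = 62.70 MPa, ρ = 1220 kg/m³
  option J: M = 228 kN·m/kg
  option R: M = 193 kN·m/kg
  option Z: M = 124 kN·m/kg
  option V: M = 51.4 kN·m/kg
  option L: M = 30.3 kN·m/kg
  option P: M = 28.6 kN·m/kg
Option J has the largest M.

option J, M = 228 kN·m/kg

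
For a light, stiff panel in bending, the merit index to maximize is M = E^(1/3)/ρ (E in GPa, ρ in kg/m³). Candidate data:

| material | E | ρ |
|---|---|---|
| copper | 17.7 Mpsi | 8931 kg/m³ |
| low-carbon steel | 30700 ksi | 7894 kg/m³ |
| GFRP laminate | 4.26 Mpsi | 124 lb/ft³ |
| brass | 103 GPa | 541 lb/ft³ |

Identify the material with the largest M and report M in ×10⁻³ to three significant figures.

Putting every candidate on a common basis:
  copper: E = 122.0 GPa, ρ = 8931 kg/m³
  low-carbon steel: E = 211.7 GPa, ρ = 7894 kg/m³
  GFRP laminate: E = 29.37 GPa, ρ = 1986 kg/m³
  brass: E = 103.0 GPa, ρ = 8666 kg/m³
  GFRP laminate: M = 1.55×10⁻³
  low-carbon steel: M = 0.755×10⁻³
  copper: M = 0.555×10⁻³
  brass: M = 0.541×10⁻³
GFRP laminate ranks first.

GFRP laminate, M = 1.55×10⁻³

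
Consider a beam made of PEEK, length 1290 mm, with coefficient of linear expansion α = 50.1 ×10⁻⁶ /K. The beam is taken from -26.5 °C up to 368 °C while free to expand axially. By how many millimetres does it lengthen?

ΔT = 368 − (-26.5) = 394.5 K.
ΔL = α·L₀·ΔT = 50.1×10⁻⁶ × 1290 mm × 394.5 K = 25.5 mm.

25.5 mm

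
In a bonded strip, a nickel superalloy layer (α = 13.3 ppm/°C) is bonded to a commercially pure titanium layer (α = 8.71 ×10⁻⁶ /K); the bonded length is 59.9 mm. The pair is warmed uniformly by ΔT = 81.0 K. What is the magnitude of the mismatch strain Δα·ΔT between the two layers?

Δα = |13.3 − 8.71|×10⁻⁶/K = 4.59×10⁻⁶/K.
Mismatch strain = Δα·ΔT = 4.59×10⁻⁶ × 81.0 = 3.72×10⁻⁴.

3.72×10⁻⁴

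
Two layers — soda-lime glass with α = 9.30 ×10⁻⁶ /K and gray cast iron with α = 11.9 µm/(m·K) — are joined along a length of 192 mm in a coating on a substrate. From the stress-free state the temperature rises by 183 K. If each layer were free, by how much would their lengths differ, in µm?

91.4 µm

Δα = |9.30 − 11.9|×10⁻⁶/K = 2.60×10⁻⁶/K.
ΔL_mismatch = Δα·L·ΔT = 2.60×10⁻⁶ × 192.0 mm × 183.0 K = 91.4 µm.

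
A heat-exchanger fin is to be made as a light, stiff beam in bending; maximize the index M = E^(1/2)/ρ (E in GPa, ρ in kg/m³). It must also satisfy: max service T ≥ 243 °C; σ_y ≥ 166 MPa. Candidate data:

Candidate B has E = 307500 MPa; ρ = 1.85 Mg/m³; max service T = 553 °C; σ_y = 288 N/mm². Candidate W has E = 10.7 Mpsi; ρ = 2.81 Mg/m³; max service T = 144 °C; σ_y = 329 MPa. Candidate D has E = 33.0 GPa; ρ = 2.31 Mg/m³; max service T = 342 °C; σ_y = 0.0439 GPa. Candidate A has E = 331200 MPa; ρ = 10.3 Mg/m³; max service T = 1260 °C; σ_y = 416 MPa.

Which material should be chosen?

Screen on constraints: max service T ≥ 243 °C; σ_y ≥ 166 MPa. Survivors: candidate B, candidate A.
After converting to SI:
  candidate B: E = 307.5 GPa, ρ = 1850 kg/m³
  candidate A: E = 331.2 GPa, ρ = 10300 kg/m³
  candidate B: M = 9.48×10⁻³
  candidate A: M = 1.77×10⁻³
The maximum is for candidate B.

candidate B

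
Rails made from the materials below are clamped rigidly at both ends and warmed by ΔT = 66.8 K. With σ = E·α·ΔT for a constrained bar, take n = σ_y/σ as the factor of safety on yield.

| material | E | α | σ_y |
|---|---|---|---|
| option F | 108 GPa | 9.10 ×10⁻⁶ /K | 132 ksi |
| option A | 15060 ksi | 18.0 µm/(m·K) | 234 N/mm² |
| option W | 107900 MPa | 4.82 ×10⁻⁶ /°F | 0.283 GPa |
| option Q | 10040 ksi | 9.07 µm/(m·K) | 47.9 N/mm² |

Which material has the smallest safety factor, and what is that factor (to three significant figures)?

With everything in SI (GPa, ×10⁻⁶/K, MPa):
  option F: E = 108.0, α = 9.10, σ_y = 910.1 → σ = 65.7 MPa, n = 13.9
  option A: E = 103.8, α = 18.0, σ_y = 234.0 → σ = 125 MPa, n = 1.87
  option W: E = 107.9, α = 8.68, σ_y = 283.0 → σ = 62.5 MPa, n = 4.53
  option Q: E = 69.22, α = 9.07, σ_y = 47.90 → σ = 41.9 MPa, n = 1.14
Option Q has the lowest safety factor, n = 1.14.

option Q, n = 1.14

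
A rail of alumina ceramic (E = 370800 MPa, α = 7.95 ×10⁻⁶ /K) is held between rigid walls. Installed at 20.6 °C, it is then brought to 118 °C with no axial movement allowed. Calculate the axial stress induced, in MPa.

287 MPa

E = 370800 MPa = 370.8 GPa.
ΔT = 97.40 K. Constrained thermal stress σ = E·α·ΔT = 370.8×10³ MPa × 7.95×10⁻⁶ × 97.40 = 287 MPa (compressive).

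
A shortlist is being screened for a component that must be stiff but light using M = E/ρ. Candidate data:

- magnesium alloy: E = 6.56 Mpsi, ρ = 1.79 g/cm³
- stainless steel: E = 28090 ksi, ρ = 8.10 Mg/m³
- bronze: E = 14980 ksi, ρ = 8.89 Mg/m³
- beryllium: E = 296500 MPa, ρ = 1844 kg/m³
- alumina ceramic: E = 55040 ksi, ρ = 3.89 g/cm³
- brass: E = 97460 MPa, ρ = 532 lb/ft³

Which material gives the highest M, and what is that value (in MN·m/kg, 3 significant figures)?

In SI units:
  magnesium alloy: E = 45.23 GPa, ρ = 1790 kg/m³
  stainless steel: E = 193.7 GPa, ρ = 8100 kg/m³
  bronze: E = 103.3 GPa, ρ = 8890 kg/m³
  beryllium: E = 296.5 GPa, ρ = 1844 kg/m³
  alumina ceramic: E = 379.5 GPa, ρ = 3890 kg/m³
  brass: E = 97.46 GPa, ρ = 8522 kg/m³
  beryllium: M = 161 MN·m/kg
  alumina ceramic: M = 97.6 MN·m/kg
  magnesium alloy: M = 25.3 MN·m/kg
  stainless steel: M = 23.9 MN·m/kg
  bronze: M = 11.6 MN·m/kg
  brass: M = 11.4 MN·m/kg
The maximum is for beryllium.

beryllium, M = 161 MN·m/kg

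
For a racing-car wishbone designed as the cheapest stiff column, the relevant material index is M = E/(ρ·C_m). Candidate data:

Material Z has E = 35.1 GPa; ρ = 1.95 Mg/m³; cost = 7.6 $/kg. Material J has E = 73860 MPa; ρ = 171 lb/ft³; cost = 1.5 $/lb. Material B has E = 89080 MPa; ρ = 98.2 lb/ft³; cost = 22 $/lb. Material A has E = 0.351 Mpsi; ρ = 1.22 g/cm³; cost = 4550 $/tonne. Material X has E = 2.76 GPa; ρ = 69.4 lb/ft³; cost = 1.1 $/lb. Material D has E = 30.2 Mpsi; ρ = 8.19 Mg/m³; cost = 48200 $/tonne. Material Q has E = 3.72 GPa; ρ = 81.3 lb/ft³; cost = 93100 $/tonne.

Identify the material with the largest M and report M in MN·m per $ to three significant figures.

material J, M = 8.15 MN·m per $

Convert each candidate to consistent units, then evaluate M:
  material Z: E = 35.10 GPa, ρ = 1950 kg/m³, cost = 7.600 $/kg
  material J: E = 73.86 GPa, ρ = 2739 kg/m³, cost = 3.307 $/kg
  material B: E = 89.08 GPa, ρ = 1573 kg/m³, cost = 48.50 $/kg
  material A: E = 2.420 GPa, ρ = 1220 kg/m³, cost = 4.550 $/kg
  material X: E = 2.760 GPa, ρ = 1112 kg/m³, cost = 2.425 $/kg
  material D: E = 208.2 GPa, ρ = 8190 kg/m³, cost = 48.20 $/kg
  material Q: E = 3.720 GPa, ρ = 1302 kg/m³, cost = 93.10 $/kg
  material J: M = 8.15 MN·m per $
  material Z: M = 2.37 MN·m per $
  material B: M = 1.17 MN·m per $
  material X: M = 1.02 MN·m per $
  material D: M = 0.527 MN·m per $
  material A: M = 0.436 MN·m per $
  material Q: M = 0.0307 MN·m per $
Highest index: material J.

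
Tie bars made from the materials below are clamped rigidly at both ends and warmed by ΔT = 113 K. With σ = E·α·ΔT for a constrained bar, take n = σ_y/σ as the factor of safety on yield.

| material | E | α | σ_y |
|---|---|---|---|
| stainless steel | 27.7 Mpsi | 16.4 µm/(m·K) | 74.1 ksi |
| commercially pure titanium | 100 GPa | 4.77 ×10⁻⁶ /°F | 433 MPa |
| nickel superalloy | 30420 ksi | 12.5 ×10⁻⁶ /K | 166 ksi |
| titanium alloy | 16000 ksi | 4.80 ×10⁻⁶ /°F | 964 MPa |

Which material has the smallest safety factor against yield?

stainless steel

With everything in SI (GPa, ×10⁻⁶/K, MPa):
  stainless steel: E = 191.0, α = 16.4, σ_y = 510.9 → σ = 354 MPa, n = 1.44
  commercially pure titanium: E = 100.0, α = 8.59, σ_y = 433.0 → σ = 97.0 MPa, n = 4.46
  nickel superalloy: E = 209.7, α = 12.5, σ_y = 1145 → σ = 296 MPa, n = 3.86
  titanium alloy: E = 110.3, α = 8.64, σ_y = 964.0 → σ = 108 MPa, n = 8.95
Smallest n: stainless steel with n = 1.44.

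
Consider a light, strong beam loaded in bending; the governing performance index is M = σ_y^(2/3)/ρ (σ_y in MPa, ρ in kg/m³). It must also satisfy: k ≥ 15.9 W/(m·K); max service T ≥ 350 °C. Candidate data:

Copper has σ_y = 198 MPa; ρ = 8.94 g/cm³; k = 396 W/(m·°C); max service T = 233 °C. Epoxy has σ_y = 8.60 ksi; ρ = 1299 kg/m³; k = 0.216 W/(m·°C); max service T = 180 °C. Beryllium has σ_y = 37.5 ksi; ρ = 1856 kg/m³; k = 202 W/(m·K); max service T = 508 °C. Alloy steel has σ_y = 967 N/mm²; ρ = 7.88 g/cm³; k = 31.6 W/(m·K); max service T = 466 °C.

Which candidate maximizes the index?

Screen on constraints: k ≥ 15.9 W/(m·K); max service T ≥ 350 °C. Survivors: beryllium, alloy steel.
Convert each candidate to consistent units, then evaluate M:
  beryllium: σ_y = 258.6 MPa, ρ = 1856 kg/m³
  alloy steel: σ_y = 967.0 MPa, ρ = 7880 kg/m³
  beryllium: M = 21.9×10⁻³
  alloy steel: M = 12.4×10⁻³
The maximum is for beryllium.

beryllium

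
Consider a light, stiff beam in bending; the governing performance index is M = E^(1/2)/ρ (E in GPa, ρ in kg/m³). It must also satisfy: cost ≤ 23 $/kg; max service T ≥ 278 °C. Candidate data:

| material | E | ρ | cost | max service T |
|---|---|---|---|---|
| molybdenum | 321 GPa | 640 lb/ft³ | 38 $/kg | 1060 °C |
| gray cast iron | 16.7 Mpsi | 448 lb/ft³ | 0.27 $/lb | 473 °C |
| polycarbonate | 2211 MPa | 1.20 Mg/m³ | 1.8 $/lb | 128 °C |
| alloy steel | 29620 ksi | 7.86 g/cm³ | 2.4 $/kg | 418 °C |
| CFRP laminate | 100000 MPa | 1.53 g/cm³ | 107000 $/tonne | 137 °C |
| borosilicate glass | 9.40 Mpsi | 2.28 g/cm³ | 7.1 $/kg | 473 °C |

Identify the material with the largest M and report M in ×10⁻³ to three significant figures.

borosilicate glass, M = 3.53×10⁻³

Screen on constraints: cost ≤ 23 $/kg; max service T ≥ 278 °C. Survivors: gray cast iron, alloy steel, borosilicate glass.
After converting to SI:
  gray cast iron: E = 115.1 GPa, ρ = 7176 kg/m³
  alloy steel: E = 204.2 GPa, ρ = 7860 kg/m³
  borosilicate glass: E = 64.81 GPa, ρ = 2280 kg/m³
  borosilicate glass: M = 3.53×10⁻³
  alloy steel: M = 1.82×10⁻³
  gray cast iron: M = 1.50×10⁻³
Borosilicate glass ranks first.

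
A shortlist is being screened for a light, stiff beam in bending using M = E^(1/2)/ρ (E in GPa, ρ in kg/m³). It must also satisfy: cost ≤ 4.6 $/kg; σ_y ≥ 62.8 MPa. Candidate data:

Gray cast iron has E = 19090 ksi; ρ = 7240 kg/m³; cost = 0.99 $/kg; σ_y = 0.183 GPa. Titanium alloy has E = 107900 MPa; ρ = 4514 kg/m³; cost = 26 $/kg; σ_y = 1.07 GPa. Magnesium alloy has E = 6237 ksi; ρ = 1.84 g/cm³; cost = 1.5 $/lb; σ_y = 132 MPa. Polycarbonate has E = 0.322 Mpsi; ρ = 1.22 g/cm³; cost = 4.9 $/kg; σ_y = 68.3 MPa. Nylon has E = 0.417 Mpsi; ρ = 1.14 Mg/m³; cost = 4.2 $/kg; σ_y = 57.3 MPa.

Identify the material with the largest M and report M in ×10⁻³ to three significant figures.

magnesium alloy, M = 3.56×10⁻³

Screen on constraints: cost ≤ 4.6 $/kg; σ_y ≥ 62.8 MPa. Survivors: gray cast iron, magnesium alloy.
In SI units:
  gray cast iron: E = 131.6 GPa, ρ = 7240 kg/m³
  magnesium alloy: E = 43.00 GPa, ρ = 1840 kg/m³
  magnesium alloy: M = 3.56×10⁻³
  gray cast iron: M = 1.58×10⁻³
Magnesium alloy ranks first.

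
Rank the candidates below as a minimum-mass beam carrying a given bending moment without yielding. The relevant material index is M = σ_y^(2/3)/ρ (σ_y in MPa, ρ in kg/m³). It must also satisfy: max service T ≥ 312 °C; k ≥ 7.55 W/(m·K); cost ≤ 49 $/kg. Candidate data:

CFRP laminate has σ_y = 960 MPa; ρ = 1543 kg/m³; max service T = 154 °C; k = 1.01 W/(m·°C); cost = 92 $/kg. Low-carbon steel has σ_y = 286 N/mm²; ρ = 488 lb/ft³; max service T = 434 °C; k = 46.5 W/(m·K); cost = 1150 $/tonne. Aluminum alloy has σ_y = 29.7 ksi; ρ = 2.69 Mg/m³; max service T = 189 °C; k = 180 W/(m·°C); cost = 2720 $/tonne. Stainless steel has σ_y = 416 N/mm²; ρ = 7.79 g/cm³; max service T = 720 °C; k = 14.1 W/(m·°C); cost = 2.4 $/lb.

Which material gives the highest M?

stainless steel

Screen on constraints: max service T ≥ 312 °C; k ≥ 7.55 W/(m·K); cost ≤ 49 $/kg. Survivors: low-carbon steel, stainless steel.
In SI units:
  low-carbon steel: σ_y = 286.0 MPa, ρ = 7817 kg/m³
  stainless steel: σ_y = 416.0 MPa, ρ = 7790 kg/m³
  stainless steel: M = 7.15×10⁻³
  low-carbon steel: M = 5.55×10⁻³
Stainless steel ranks first.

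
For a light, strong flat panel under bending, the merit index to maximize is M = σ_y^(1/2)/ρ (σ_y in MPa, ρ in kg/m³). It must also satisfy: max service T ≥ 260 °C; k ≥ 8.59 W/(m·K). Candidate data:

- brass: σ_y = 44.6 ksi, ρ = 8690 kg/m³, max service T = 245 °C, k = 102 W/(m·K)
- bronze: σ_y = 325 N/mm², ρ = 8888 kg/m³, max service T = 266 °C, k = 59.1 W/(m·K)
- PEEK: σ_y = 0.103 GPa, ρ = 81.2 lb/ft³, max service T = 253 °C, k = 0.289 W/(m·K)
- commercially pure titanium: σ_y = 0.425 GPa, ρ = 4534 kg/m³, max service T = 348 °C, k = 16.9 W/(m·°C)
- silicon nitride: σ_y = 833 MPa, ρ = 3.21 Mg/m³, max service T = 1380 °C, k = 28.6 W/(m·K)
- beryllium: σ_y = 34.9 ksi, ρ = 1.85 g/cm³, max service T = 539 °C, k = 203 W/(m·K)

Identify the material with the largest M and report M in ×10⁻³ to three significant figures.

silicon nitride, M = 8.99×10⁻³

Screen on constraints: max service T ≥ 260 °C; k ≥ 8.59 W/(m·K). Survivors: bronze, commercially pure titanium, silicon nitride, beryllium.
Convert each candidate to consistent units, then evaluate M:
  bronze: σ_y = 325.0 MPa, ρ = 8888 kg/m³
  commercially pure titanium: σ_y = 425.0 MPa, ρ = 4534 kg/m³
  silicon nitride: σ_y = 833.0 MPa, ρ = 3210 kg/m³
  beryllium: σ_y = 240.6 MPa, ρ = 1850 kg/m³
  silicon nitride: M = 8.99×10⁻³
  beryllium: M = 8.38×10⁻³
  commercially pure titanium: M = 4.55×10⁻³
  bronze: M = 2.03×10⁻³
Silicon nitride has the largest M.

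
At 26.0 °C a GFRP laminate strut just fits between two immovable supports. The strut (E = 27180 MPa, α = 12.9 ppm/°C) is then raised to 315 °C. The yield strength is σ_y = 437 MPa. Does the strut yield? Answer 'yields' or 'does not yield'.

does not yield

E = 27180 MPa = 27.18 GPa.
ΔT = 289.0 K. Constrained thermal stress σ = E·α·ΔT = 27.18×10³ MPa × 12.9×10⁻⁶ × 289.0 = 101 MPa (compressive).
Compare to σ_y = 437 MPa: σ < σ_y, so it does not yield.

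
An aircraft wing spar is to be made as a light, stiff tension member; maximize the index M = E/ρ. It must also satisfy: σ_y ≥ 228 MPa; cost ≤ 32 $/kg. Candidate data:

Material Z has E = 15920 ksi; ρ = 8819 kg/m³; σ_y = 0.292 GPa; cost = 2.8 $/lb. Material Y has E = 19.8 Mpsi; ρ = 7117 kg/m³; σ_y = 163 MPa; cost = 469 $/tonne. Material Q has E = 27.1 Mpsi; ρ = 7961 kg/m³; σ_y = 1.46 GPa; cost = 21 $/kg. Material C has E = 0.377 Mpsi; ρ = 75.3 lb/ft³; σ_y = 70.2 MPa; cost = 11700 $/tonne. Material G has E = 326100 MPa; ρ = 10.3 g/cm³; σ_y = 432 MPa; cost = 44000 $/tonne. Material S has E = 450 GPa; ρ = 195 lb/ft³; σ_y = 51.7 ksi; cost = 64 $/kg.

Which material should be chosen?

Screen on constraints: σ_y ≥ 228 MPa; cost ≤ 32 $/kg. Survivors: material Z, material Q.
Normalizing units and computing the index:
  material Z: E = 109.8 GPa, ρ = 8819 kg/m³
  material Q: E = 186.8 GPa, ρ = 7961 kg/m³
  material Q: M = 23.5 MN·m/kg
  material Z: M = 12.4 MN·m/kg
The maximum is for material Q.

material Q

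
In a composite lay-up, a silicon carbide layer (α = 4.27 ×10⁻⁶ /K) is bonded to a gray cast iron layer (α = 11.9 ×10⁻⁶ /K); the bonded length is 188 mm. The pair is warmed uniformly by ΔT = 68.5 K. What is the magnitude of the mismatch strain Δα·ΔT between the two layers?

5.23×10⁻⁴

Δα = |4.27 − 11.9|×10⁻⁶/K = 7.63×10⁻⁶/K.
Mismatch strain = Δα·ΔT = 7.63×10⁻⁶ × 68.5 = 5.23×10⁻⁴.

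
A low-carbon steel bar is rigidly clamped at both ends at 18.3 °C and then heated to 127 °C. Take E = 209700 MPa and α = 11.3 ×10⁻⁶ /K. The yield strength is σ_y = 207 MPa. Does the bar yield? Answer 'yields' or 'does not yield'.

yields

E = 209700 MPa = 209.7 GPa.
ΔT = 108.7 K. Constrained thermal stress σ = E·α·ΔT = 209.7×10³ MPa × 11.3×10⁻⁶ × 108.7 = 258 MPa (compressive).
Compare to σ_y = 207 MPa: σ ≥ σ_y, so it yields.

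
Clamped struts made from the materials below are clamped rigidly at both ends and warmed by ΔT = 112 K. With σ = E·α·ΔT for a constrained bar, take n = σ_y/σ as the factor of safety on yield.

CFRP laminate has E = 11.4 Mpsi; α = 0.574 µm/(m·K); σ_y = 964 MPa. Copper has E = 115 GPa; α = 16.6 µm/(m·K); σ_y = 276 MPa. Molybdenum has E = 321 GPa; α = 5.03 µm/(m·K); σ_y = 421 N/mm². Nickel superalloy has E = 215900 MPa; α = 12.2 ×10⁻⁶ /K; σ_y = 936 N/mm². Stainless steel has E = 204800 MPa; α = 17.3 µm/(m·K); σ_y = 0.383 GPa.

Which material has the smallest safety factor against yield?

Per material, after unit conversion:
  CFRP laminate: E = 78.60, α = 0.574, σ_y = 964.0 → σ = 5.05 MPa, n = 191
  copper: E = 115.0, α = 16.6, σ_y = 276.0 → σ = 214 MPa, n = 1.29
  molybdenum: E = 321.0, α = 5.03, σ_y = 421.0 → σ = 181 MPa, n = 2.33
  nickel superalloy: E = 215.9, α = 12.2, σ_y = 936.0 → σ = 295 MPa, n = 3.17
  stainless steel: E = 204.8, α = 17.3, σ_y = 383.0 → σ = 397 MPa, n = 0.965
Stainless steel has the lowest safety factor, n = 0.965.

stainless steel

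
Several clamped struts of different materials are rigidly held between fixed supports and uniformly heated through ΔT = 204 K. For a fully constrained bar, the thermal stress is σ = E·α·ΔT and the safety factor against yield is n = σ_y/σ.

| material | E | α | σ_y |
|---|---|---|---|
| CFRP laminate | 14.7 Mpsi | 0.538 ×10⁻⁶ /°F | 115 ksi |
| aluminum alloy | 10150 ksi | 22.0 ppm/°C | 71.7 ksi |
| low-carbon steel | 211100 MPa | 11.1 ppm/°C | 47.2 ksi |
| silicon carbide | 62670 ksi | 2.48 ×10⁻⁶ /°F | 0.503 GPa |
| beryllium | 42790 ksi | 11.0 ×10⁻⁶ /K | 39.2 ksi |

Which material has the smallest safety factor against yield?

Converting E to GPa, α to ×10⁻⁶/K, σ_y to MPa, then σ and n for each:
  CFRP laminate: E = 101.4, α = 0.968, σ_y = 792.9 → σ = 20.0 MPa, n = 39.6
  aluminum alloy: E = 69.98, α = 22.0, σ_y = 494.4 → σ = 314 MPa, n = 1.57
  low-carbon steel: E = 211.1, α = 11.1, σ_y = 325.4 → σ = 478 MPa, n = 0.681
  silicon carbide: E = 432.1, α = 4.46, σ_y = 503.0 → σ = 393 MPa, n = 1.28
  beryllium: E = 295.0, α = 11.0, σ_y = 270.3 → σ = 662 MPa, n = 0.408
Smallest n: beryllium with n = 0.408.

beryllium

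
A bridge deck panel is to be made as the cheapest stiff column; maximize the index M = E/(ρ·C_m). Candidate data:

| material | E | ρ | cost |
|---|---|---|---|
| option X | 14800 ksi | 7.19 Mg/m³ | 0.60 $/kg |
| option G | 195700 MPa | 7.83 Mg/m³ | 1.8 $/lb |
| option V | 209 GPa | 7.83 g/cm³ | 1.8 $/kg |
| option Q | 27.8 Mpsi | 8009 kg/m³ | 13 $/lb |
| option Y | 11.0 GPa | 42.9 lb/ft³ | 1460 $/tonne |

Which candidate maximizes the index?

After converting to SI:
  option X: E = 102.0 GPa, ρ = 7190 kg/m³, cost = 0.6000 $/kg
  option G: E = 195.7 GPa, ρ = 7830 kg/m³, cost = 3.968 $/kg
  option V: E = 209.0 GPa, ρ = 7830 kg/m³, cost = 1.800 $/kg
  option Q: E = 191.7 GPa, ρ = 8009 kg/m³, cost = 28.66 $/kg
  option Y: E = 11.00 GPa, ρ = 687.2 kg/m³, cost = 1.460 $/kg
  option X: M = 23.7 MN·m per $
  option V: M = 14.8 MN·m per $
  option Y: M = 11.0 MN·m per $
  option G: M = 6.30 MN·m per $
  option Q: M = 0.835 MN·m per $
The maximum is for option X.

option X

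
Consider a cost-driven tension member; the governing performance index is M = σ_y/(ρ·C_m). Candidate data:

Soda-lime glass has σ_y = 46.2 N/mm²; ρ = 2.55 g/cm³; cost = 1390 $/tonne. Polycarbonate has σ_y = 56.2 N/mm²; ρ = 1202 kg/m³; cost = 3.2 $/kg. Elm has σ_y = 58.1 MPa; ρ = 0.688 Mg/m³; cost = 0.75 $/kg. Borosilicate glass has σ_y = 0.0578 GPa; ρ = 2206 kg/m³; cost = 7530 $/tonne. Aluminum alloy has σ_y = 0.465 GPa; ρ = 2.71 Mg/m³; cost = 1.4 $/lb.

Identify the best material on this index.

Putting every candidate on a common basis:
  soda-lime glass: σ_y = 46.20 MPa, ρ = 2550 kg/m³, cost = 1.390 $/kg
  polycarbonate: σ_y = 56.20 MPa, ρ = 1202 kg/m³, cost = 3.200 $/kg
  elm: σ_y = 58.10 MPa, ρ = 688.0 kg/m³, cost = 0.7500 $/kg
  borosilicate glass: σ_y = 57.80 MPa, ρ = 2206 kg/m³, cost = 7.530 $/kg
  aluminum alloy: σ_y = 465.0 MPa, ρ = 2710 kg/m³, cost = 3.086 $/kg
  elm: M = 113 kN·m per $
  aluminum alloy: M = 55.6 kN·m per $
  polycarbonate: M = 14.6 kN·m per $
  soda-lime glass: M = 13.0 kN·m per $
  borosilicate glass: M = 3.48 kN·m per $
Highest index: elm.

elm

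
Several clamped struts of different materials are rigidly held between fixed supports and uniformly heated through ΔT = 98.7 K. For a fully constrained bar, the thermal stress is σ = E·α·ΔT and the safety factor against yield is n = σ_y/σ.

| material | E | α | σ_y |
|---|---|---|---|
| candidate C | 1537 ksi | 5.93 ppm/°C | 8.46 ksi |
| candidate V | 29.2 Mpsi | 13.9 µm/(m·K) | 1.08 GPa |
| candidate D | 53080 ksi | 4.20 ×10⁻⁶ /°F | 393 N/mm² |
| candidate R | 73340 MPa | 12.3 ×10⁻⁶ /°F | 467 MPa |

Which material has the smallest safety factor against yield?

candidate D

In consistent units (E in GPa, α in ×10⁻⁶/K, σ_y in MPa):
  candidate C: E = 10.60, α = 5.93, σ_y = 58.33 → σ = 6.20 MPa, n = 9.40
  candidate V: E = 201.3, α = 13.9, σ_y = 1080 → σ = 276 MPa, n = 3.91
  candidate D: E = 366.0, α = 7.56, σ_y = 393.0 → σ = 273 MPa, n = 1.44
  candidate R: E = 73.34, α = 22.1, σ_y = 467.0 → σ = 160 MPa, n = 2.91
Smallest n: candidate D with n = 1.44.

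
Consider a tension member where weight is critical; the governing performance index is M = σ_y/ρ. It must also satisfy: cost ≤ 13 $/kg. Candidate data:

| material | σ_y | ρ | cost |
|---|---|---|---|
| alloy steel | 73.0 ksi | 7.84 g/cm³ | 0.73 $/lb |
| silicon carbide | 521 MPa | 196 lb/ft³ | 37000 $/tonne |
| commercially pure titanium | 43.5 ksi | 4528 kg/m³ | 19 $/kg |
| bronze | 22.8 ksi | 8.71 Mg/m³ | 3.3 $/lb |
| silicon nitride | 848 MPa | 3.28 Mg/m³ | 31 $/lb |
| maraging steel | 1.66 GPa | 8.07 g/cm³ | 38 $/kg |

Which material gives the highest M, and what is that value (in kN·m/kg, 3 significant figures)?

alloy steel, M = 64.2 kN·m/kg

Screen on constraints: cost ≤ 13 $/kg. Survivors: alloy steel, bronze.
After converting to SI:
  alloy steel: σ_y = 503.3 MPa, ρ = 7840 kg/m³
  bronze: σ_y = 157.2 MPa, ρ = 8710 kg/m³
  alloy steel: M = 64.2 kN·m/kg
  bronze: M = 18.0 kN·m/kg
Highest index: alloy steel.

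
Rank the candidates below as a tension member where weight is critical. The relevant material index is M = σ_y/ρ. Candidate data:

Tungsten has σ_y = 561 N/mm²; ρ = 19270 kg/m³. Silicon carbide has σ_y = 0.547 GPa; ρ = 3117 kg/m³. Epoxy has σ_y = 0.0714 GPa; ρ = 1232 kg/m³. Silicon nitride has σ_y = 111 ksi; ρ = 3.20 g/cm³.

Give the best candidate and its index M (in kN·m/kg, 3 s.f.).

In SI units:
  tungsten: σ_y = 561.0 MPa, ρ = 19270 kg/m³
  silicon carbide: σ_y = 547.0 MPa, ρ = 3117 kg/m³
  epoxy: σ_y = 71.40 MPa, ρ = 1232 kg/m³
  silicon nitride: σ_y = 765.3 MPa, ρ = 3200 kg/m³
  silicon nitride: M = 239 kN·m/kg
  silicon carbide: M = 175 kN·m/kg
  epoxy: M = 58.0 kN·m/kg
  tungsten: M = 29.1 kN·m/kg
The maximum is for silicon nitride.

silicon nitride, M = 239 kN·m/kg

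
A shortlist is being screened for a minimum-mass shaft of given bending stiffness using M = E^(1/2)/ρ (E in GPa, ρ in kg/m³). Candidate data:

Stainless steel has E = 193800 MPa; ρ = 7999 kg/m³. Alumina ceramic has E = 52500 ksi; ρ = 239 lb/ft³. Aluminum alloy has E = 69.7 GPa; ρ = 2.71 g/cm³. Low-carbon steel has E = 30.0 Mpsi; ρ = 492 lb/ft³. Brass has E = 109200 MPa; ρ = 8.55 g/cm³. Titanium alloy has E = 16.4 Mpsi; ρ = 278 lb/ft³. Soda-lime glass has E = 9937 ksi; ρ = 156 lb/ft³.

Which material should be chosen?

alumina ceramic

Putting every candidate on a common basis:
  stainless steel: E = 193.8 GPa, ρ = 7999 kg/m³
  alumina ceramic: E = 362.0 GPa, ρ = 3828 kg/m³
  aluminum alloy: E = 69.70 GPa, ρ = 2710 kg/m³
  low-carbon steel: E = 206.8 GPa, ρ = 7881 kg/m³
  brass: E = 109.2 GPa, ρ = 8550 kg/m³
  titanium alloy: E = 113.1 GPa, ρ = 4453 kg/m³
  soda-lime glass: E = 68.51 GPa, ρ = 2499 kg/m³
  alumina ceramic: M = 4.97×10⁻³
  soda-lime glass: M = 3.31×10⁻³
  aluminum alloy: M = 3.08×10⁻³
  titanium alloy: M = 2.39×10⁻³
  low-carbon steel: M = 1.82×10⁻³
  stainless steel: M = 1.74×10⁻³
  brass: M = 1.22×10⁻³
Alumina ceramic has the largest M.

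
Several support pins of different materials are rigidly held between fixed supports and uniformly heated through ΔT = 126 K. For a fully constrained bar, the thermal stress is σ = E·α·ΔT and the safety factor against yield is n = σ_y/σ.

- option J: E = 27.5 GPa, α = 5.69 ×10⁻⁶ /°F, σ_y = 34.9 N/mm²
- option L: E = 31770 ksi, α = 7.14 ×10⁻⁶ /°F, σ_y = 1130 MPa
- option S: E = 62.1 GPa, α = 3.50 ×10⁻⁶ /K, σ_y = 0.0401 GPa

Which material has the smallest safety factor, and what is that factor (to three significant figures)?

option J, n = 0.983

In consistent units (E in GPa, α in ×10⁻⁶/K, σ_y in MPa):
  option J: E = 27.50, α = 10.2, σ_y = 34.90 → σ = 35.5 MPa, n = 0.983
  option L: E = 219.0, α = 12.9, σ_y = 1130 → σ = 355 MPa, n = 3.19
  option S: E = 62.10, α = 3.50, σ_y = 40.10 → σ = 27.4 MPa, n = 1.46
Smallest n: option J with n = 0.983.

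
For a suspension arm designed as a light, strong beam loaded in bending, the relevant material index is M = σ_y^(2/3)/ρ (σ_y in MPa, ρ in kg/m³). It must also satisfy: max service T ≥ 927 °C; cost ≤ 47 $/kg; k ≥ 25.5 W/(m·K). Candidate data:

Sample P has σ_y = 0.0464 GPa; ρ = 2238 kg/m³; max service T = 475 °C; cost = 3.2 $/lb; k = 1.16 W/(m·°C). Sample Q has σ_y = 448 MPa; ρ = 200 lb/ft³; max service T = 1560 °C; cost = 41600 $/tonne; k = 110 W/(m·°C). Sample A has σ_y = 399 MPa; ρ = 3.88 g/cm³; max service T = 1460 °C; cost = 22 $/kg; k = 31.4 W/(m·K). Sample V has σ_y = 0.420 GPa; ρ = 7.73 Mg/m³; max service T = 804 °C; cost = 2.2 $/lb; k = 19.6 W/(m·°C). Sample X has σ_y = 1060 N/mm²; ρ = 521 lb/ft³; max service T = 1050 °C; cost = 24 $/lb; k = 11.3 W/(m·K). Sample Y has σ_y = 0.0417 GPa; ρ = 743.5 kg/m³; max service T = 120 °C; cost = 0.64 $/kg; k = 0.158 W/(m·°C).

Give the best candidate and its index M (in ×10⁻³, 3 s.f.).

Screen on constraints: max service T ≥ 927 °C; cost ≤ 47 $/kg; k ≥ 25.5 W/(m·K). Survivors: sample Q, sample A.
Putting every candidate on a common basis:
  sample Q: σ_y = 448.0 MPa, ρ = 3204 kg/m³
  sample A: σ_y = 399.0 MPa, ρ = 3880 kg/m³
  sample Q: M = 18.3×10⁻³
  sample A: M = 14.0×10⁻³
Sample Q has the largest M.

sample Q, M = 18.3×10⁻³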